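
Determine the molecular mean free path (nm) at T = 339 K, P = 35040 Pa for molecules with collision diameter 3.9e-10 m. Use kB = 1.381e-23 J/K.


Mean free path: lambda = kB*T / (sqrt(2) * pi * d^2 * P)
lambda = 1.381e-23 * 339 / (sqrt(2) * pi * (3.9e-10)^2 * 35040)
lambda = 1.97713e-07 m
lambda = 197.71 nm

197.71


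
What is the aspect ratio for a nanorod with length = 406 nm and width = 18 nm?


Aspect ratio AR = length / diameter
AR = 406 / 18
AR = 22.56

22.56


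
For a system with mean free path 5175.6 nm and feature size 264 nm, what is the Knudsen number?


Knudsen number Kn = lambda / L
Kn = 5175.6 / 264
Kn = 19.6045

19.6045


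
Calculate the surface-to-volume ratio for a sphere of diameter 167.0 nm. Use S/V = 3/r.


Radius r = 167.0/2 = 83.5 nm
S/V = 3 / r = 3 / 83.5
S/V = 0.0359 nm^-1

0.0359


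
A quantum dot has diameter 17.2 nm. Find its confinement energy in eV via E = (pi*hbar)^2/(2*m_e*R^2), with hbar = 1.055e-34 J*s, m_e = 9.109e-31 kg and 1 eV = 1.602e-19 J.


Radius R = 17.2/2 = 8.6 nm = 8.6e-09 m
E = (pi * 1.055e-34)^2 / (2 * 9.109e-31 * (8.6e-09)^2)
E(J) = 8.15281e-22
E = E(J) / 1.602e-19 = 0.0051 eV

0.0051


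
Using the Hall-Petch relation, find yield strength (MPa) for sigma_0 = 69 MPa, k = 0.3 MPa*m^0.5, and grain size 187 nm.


d = 187 nm = 1.87e-07 m
sqrt(d) = 0.000432435
Hall-Petch contribution = k / sqrt(d) = 0.3 / 0.000432435 = 693.7 MPa
sigma = sigma_0 + k/sqrt(d) = 69 + 693.7 = 762.7 MPa

762.7


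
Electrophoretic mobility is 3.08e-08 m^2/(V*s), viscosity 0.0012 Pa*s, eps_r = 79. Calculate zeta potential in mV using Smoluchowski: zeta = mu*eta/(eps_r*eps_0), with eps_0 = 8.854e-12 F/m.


Smoluchowski equation: zeta = mu * eta / (eps_r * eps_0)
zeta = 3.08e-08 * 0.0012 / (79 * 8.854e-12)
zeta = 0.05284 V = 52.84 mV

52.84


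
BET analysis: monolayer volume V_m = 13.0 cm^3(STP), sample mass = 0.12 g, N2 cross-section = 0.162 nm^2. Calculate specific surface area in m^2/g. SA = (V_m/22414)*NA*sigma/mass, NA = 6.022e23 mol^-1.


Number of moles in monolayer = V_m / 22414 = 13.0 / 22414 = 0.00057999
Number of molecules = moles * NA = 0.00057999 * 6.022e23
SA = molecules * sigma / mass
SA = (13.0 / 22414) * 6.022e23 * 0.162e-18 / 0.12
SA = 471.5 m^2/g

471.5


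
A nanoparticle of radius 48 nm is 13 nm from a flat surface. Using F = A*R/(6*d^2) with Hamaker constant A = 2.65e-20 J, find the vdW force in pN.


Convert to SI: R = 48 nm = 4.8e-08 m, d = 13 nm = 1.3e-08 m
F = A * R / (6 * d^2)
F = 2.65e-20 * 4.8e-08 / (6 * (1.3e-08)^2)
F = 1.25444e-12 N = 1.254 pN

1.254


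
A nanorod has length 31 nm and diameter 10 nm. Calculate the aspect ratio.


Aspect ratio AR = length / diameter
AR = 31 / 10
AR = 3.1

3.1


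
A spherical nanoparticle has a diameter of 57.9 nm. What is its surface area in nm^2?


Radius r = 57.9/2 = 28.95 nm
Surface area SA = 4 * pi * r^2
SA = 4 * pi * (28.95)^2
SA = 10531.91 nm^2

10531.91


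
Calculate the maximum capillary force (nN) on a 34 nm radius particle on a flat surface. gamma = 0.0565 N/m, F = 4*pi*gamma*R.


Convert radius: R = 34 nm = 3.4e-08 m
F = 4 * pi * gamma * R
F = 4 * pi * 0.0565 * 3.4e-08
F = 2.414e-08 N = 24.14 nN

24.14


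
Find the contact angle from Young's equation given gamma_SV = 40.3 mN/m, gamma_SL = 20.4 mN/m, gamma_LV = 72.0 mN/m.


cos(theta) = (gamma_SV - gamma_SL) / gamma_LV
cos(theta) = (40.3 - 20.4) / 72.0
cos(theta) = 0.276389
theta = arccos(0.276389) = 73.96 degrees

73.96


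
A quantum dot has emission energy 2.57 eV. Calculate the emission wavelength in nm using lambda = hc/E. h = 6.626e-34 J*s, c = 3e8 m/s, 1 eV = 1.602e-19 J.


Convert energy: E = 2.57 eV = 2.57 * 1.602e-19 = 4.11714e-19 J
lambda = h*c / E = 6.626e-34 * 3e8 / 4.11714e-19
lambda = 4.82811e-07 m = 482.8 nm

482.8


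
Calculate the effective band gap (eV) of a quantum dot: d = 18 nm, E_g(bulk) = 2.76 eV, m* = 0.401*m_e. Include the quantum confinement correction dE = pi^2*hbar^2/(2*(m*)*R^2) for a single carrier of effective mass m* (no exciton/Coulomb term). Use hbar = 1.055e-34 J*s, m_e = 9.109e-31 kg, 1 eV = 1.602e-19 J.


Radius R = 18/2 nm = 9e-09 m
Confinement energy dE = pi^2 * hbar^2 / (2 * m_eff * m_e * R^2)
dE = pi^2 * (1.055e-34)^2 / (2 * 0.401 * 9.109e-31 * (9e-09)^2) J, divided by 1.602e-19 J/eV
dE = 0.0116 eV
Total band gap = E_g(bulk) + dE = 2.76 + 0.0116 = 2.7716 eV

2.7716


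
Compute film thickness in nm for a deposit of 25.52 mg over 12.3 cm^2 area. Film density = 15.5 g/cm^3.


Convert: m = 25.52 mg = 2.5520e-05 kg, A = 12.3 cm^2 = 1.2300e-03 m^2, rho = 15.5 g/cm^3 = 15500 kg/m^3
t = m / (A * rho)
t = 2.5520e-05 / (1.2300e-03 * 15500)
t = 1.3386e-06 m = 1338.6 nm

1338.6


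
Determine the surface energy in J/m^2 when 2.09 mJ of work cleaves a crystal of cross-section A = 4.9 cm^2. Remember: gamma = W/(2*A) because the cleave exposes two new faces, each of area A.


Convert: A = 4.9 cm^2 = 0.00049 m^2, W = 2.09 mJ = 0.00209 J
Cleaving exposes two faces of area A, so total new surface = 2*A and gamma = W / (2*A)
gamma = 0.00209 / (2 * 0.00049)
gamma = 2.133 J/m^2

2.133


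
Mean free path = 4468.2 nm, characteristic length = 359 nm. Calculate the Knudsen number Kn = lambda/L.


Knudsen number Kn = lambda / L
Kn = 4468.2 / 359
Kn = 12.4462

12.4462


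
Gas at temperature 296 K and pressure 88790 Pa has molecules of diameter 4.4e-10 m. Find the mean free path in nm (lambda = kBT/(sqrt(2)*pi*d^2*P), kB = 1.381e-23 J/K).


Mean free path: lambda = kB*T / (sqrt(2) * pi * d^2 * P)
lambda = 1.381e-23 * 296 / (sqrt(2) * pi * (4.4e-10)^2 * 88790)
lambda = 5.35243e-08 m
lambda = 53.52 nm

53.52


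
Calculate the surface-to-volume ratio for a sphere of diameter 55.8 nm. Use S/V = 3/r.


Radius r = 55.8/2 = 27.9 nm
S/V = 3 / r = 3 / 27.9
S/V = 0.1075 nm^-1

0.1075


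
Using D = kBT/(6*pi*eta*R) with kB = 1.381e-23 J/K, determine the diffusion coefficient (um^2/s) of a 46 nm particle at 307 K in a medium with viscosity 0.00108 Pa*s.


Radius R = 46/2 = 23 nm = 2.3e-08 m
D = kB*T / (6*pi*eta*R)
D = 1.381e-23 * 307 / (6 * pi * 0.00108 * 2.3e-08)
D = 9.05481e-12 m^2/s = 9.055 um^2/s

9.055


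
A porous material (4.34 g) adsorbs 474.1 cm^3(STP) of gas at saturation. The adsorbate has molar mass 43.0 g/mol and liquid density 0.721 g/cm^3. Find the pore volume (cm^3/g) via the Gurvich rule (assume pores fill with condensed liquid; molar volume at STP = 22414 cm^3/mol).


Moles adsorbed n = V_ads / 22414 = 474.1 / 22414 = 2.115196e-02 mol
Liquid volume V_liq = n * M / rho_liq = 2.115196e-02 * 43.0 / 0.721 = 1.26149 cm^3
Specific pore volume V_pore = V_liq / m_sample = 1.26149 / 4.34
V_pore = 0.2907 cm^3/g

0.2907


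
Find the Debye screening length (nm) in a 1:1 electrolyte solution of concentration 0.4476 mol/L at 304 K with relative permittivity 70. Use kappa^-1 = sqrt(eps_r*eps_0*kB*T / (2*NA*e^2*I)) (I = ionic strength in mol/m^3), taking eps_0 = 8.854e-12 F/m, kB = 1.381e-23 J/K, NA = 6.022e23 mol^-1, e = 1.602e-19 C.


Ionic strength I = 0.4476 * 1^2 * 1000 = 447.6 mol/m^3
kappa^-1 = sqrt(70 * 8.854e-12 * 1.381e-23 * 304 / (2 * 6.022e23 * (1.602e-19)^2 * 447.6))
kappa^-1 = 0.434 nm

0.434


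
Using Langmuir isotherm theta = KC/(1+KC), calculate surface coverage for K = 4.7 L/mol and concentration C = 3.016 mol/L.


Langmuir isotherm: theta = K*C / (1 + K*C)
K*C = 4.7 * 3.016 = 14.1752
theta = 14.1752 / (1 + 14.1752) = 14.1752 / 15.1752
theta = 0.9341

0.9341


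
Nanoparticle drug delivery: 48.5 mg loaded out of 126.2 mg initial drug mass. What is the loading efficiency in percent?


Drug loading efficiency = (drug loaded / drug initial) * 100
DLE = 48.5 / 126.2 * 100
DLE = 0.3843 * 100
DLE = 38.43%

38.43


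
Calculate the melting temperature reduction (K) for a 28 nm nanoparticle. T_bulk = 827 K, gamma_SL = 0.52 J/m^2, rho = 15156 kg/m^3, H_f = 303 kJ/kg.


Radius R = 28/2 = 14 nm = 1.4e-08 m
Convert H_f = 303 kJ/kg = 303000 J/kg
dT = 2 * gamma_SL * T_bulk / (rho * H_f * R)
dT = 2 * 0.52 * 827 / (15156 * 303000 * 1.4e-08)
dT = 13.4 K

13.4


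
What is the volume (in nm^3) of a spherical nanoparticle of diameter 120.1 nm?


Radius r = 120.1/2 = 60.05 nm
Volume V = (4/3) * pi * r^3
V = (4/3) * pi * (60.05)^3
V = 907042.52 nm^3

907042.52


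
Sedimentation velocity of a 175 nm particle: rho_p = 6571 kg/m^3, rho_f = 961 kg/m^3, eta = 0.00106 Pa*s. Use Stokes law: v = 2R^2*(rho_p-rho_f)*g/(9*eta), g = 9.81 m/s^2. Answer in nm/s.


Radius R = 175/2 nm = 8.75e-08 m
Density difference = 6571 - 961 = 5610 kg/m^3
v = 2 * R^2 * (rho_p - rho_f) * g / (9 * eta)
v = 2 * (8.75e-08)^2 * 5610 * 9.81 / (9 * 0.00106)
v = 8.83343e-08 m/s = 88.3343 nm/s

88.3343


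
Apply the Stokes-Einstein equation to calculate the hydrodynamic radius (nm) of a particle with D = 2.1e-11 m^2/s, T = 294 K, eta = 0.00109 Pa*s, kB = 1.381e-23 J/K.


Stokes-Einstein: R = kB*T / (6*pi*eta*D)
R = 1.381e-23 * 294 / (6 * pi * 0.00109 * 2.1e-11)
R = 9.4101e-09 m = 9.41 nm

9.41


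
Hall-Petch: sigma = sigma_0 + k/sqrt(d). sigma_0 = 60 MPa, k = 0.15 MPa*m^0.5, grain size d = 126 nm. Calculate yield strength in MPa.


d = 126 nm = 1.26e-07 m
sqrt(d) = 0.0003549648
Hall-Petch contribution = k / sqrt(d) = 0.15 / 0.0003549648 = 422.6 MPa
sigma = sigma_0 + k/sqrt(d) = 60 + 422.6 = 482.6 MPa

482.6


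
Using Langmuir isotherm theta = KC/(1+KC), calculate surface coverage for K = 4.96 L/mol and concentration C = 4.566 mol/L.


Langmuir isotherm: theta = K*C / (1 + K*C)
K*C = 4.96 * 4.566 = 22.64736
theta = 22.64736 / (1 + 22.64736) = 22.64736 / 23.64736
theta = 0.9577

0.9577


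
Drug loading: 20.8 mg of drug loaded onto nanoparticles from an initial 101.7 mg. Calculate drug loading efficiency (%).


Drug loading efficiency = (drug loaded / drug initial) * 100
DLE = 20.8 / 101.7 * 100
DLE = 0.2045 * 100
DLE = 20.45%

20.45


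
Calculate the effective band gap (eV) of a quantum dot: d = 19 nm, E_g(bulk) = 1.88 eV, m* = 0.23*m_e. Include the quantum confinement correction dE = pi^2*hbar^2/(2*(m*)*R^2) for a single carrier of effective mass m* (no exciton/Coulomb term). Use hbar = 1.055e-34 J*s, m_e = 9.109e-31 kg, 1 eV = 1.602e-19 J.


Radius R = 19/2 nm = 9.5e-09 m
Confinement energy dE = pi^2 * hbar^2 / (2 * m_eff * m_e * R^2)
dE = pi^2 * (1.055e-34)^2 / (2 * 0.23 * 9.109e-31 * (9.5e-09)^2) J, divided by 1.602e-19 J/eV
dE = 0.0181 eV
Total band gap = E_g(bulk) + dE = 1.88 + 0.0181 = 1.8981 eV

1.8981


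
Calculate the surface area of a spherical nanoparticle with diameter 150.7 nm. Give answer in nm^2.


Radius r = 150.7/2 = 75.35 nm
Surface area SA = 4 * pi * r^2
SA = 4 * pi * (75.35)^2
SA = 71347.11 nm^2

71347.11


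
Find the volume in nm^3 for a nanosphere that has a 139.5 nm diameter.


Radius r = 139.5/2 = 69.75 nm
Volume V = (4/3) * pi * r^3
V = (4/3) * pi * (69.75)^3
V = 1421416.15 nm^3

1421416.15


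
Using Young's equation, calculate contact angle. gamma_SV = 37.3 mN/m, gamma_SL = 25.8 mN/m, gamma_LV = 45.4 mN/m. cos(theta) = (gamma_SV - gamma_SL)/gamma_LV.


cos(theta) = (gamma_SV - gamma_SL) / gamma_LV
cos(theta) = (37.3 - 25.8) / 45.4
cos(theta) = 0.253304
theta = arccos(0.253304) = 75.33 degrees

75.33


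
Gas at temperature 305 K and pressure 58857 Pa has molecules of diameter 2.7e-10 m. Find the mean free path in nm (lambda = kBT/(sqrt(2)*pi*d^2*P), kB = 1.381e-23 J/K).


Mean free path: lambda = kB*T / (sqrt(2) * pi * d^2 * P)
lambda = 1.381e-23 * 305 / (sqrt(2) * pi * (2.7e-10)^2 * 58857)
lambda = 2.20955e-07 m
lambda = 220.95 nm

220.95


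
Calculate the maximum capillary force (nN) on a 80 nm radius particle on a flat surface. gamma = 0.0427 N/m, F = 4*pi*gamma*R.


Convert radius: R = 80 nm = 8e-08 m
F = 4 * pi * gamma * R
F = 4 * pi * 0.0427 * 8e-08
F = 4.29267e-08 N = 42.9267 nN

42.9267


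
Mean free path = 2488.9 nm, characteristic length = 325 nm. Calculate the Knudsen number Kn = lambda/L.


Knudsen number Kn = lambda / L
Kn = 2488.9 / 325
Kn = 7.6582

7.6582


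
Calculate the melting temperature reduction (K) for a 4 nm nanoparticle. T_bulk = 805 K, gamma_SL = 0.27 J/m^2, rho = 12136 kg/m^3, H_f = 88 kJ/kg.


Radius R = 4/2 = 2 nm = 2e-09 m
Convert H_f = 88 kJ/kg = 88000 J/kg
dT = 2 * gamma_SL * T_bulk / (rho * H_f * R)
dT = 2 * 0.27 * 805 / (12136 * 88000 * 2e-09)
dT = 203.5 K

203.5


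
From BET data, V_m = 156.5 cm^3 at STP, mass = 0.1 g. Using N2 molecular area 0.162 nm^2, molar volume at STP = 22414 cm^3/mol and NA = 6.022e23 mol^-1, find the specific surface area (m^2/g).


Number of moles in monolayer = V_m / 22414 = 156.5 / 22414 = 0.00698224
Number of molecules = moles * NA = 0.00698224 * 6.022e23
SA = molecules * sigma / mass
SA = (156.5 / 22414) * 6.022e23 * 0.162e-18 / 0.1
SA = 6811.6 m^2/g

6811.6


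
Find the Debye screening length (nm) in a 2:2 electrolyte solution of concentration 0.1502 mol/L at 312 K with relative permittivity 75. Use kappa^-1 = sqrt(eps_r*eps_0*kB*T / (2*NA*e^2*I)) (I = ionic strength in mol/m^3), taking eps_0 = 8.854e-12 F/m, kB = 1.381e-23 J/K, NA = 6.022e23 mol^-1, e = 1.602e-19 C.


Ionic strength I = 0.1502 * 2^2 * 1000 = 600.8 mol/m^3
kappa^-1 = sqrt(75 * 8.854e-12 * 1.381e-23 * 312 / (2 * 6.022e23 * (1.602e-19)^2 * 600.8))
kappa^-1 = 0.393 nm

0.393


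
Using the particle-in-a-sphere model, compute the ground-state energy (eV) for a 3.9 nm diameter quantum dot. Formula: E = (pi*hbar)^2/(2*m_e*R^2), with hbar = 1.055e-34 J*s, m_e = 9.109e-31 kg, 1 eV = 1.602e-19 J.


Radius R = 3.9/2 = 1.95 nm = 1.95e-09 m
E = (pi * 1.055e-34)^2 / (2 * 9.109e-31 * (1.95e-09)^2)
E(J) = 1.58575e-20
E = E(J) / 1.602e-19 = 0.099 eV

0.099


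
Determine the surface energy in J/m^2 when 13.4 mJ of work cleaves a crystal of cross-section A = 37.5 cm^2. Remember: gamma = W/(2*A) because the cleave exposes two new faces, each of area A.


Convert: A = 37.5 cm^2 = 0.00375 m^2, W = 13.4 mJ = 0.0134 J
Cleaving exposes two faces of area A, so total new surface = 2*A and gamma = W / (2*A)
gamma = 0.0134 / (2 * 0.00375)
gamma = 1.787 J/m^2

1.787


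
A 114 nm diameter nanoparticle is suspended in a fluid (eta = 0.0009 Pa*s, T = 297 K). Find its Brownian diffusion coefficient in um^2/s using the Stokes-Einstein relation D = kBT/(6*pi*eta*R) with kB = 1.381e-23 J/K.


Radius R = 114/2 = 57 nm = 5.7e-08 m
D = kB*T / (6*pi*eta*R)
D = 1.381e-23 * 297 / (6 * pi * 0.0009 * 5.7e-08)
D = 4.24162e-12 m^2/s = 4.242 um^2/s

4.242


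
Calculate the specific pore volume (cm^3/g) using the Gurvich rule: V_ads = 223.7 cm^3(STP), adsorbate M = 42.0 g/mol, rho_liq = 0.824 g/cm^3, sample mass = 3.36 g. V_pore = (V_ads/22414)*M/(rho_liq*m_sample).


Moles adsorbed n = V_ads / 22414 = 223.7 / 22414 = 9.980369e-03 mol
Liquid volume V_liq = n * M / rho_liq = 9.980369e-03 * 42.0 / 0.824 = 0.50871 cm^3
Specific pore volume V_pore = V_liq / m_sample = 0.50871 / 3.36
V_pore = 0.1514 cm^3/g

0.1514


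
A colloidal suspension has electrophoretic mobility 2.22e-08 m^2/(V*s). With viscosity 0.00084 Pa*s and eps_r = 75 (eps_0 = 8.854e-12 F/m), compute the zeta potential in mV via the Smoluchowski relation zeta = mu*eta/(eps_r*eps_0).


Smoluchowski equation: zeta = mu * eta / (eps_r * eps_0)
zeta = 2.22e-08 * 0.00084 / (75 * 8.854e-12)
zeta = 0.028082 V = 28.08 mV

28.08


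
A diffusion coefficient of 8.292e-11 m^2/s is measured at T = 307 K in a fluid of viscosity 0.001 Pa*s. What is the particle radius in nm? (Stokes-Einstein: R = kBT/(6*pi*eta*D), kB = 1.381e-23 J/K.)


Stokes-Einstein: R = kB*T / (6*pi*eta*D)
R = 1.381e-23 * 307 / (6 * pi * 0.001 * 8.292e-11)
R = 2.71251e-09 m = 2.71 nm

2.71


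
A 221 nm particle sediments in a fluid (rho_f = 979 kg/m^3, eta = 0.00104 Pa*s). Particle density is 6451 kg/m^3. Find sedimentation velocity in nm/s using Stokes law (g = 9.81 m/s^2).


Radius R = 221/2 nm = 1.105e-07 m
Density difference = 6451 - 979 = 5472 kg/m^3
v = 2 * R^2 * (rho_p - rho_f) * g / (9 * eta)
v = 2 * (1.105e-07)^2 * 5472 * 9.81 / (9 * 0.00104)
v = 1.40053e-07 m/s = 140.0534 nm/s

140.0534


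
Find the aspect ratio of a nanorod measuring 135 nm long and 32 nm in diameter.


Aspect ratio AR = length / diameter
AR = 135 / 32
AR = 4.22

4.22


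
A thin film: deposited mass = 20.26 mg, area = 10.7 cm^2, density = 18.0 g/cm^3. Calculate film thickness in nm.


Convert: m = 20.26 mg = 2.0260e-05 kg, A = 10.7 cm^2 = 1.0700e-03 m^2, rho = 18.0 g/cm^3 = 18000 kg/m^3
t = m / (A * rho)
t = 2.0260e-05 / (1.0700e-03 * 18000)
t = 1.0519e-06 m = 1051.9 nm

1051.9


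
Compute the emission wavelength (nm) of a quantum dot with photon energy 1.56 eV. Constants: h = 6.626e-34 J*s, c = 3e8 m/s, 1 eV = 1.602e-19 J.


Convert energy: E = 1.56 eV = 1.56 * 1.602e-19 = 2.49912e-19 J
lambda = h*c / E = 6.626e-34 * 3e8 / 2.49912e-19
lambda = 7.954e-07 m = 795.4 nm

795.4


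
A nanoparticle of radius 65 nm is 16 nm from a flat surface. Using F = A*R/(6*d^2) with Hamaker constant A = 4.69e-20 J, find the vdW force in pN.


Convert to SI: R = 65 nm = 6.5e-08 m, d = 16 nm = 1.6e-08 m
F = A * R / (6 * d^2)
F = 4.69e-20 * 6.5e-08 / (6 * (1.6e-08)^2)
F = 1.9847e-12 N = 1.985 pN

1.985


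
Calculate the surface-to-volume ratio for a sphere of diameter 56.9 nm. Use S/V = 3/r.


Radius r = 56.9/2 = 28.45 nm
S/V = 3 / r = 3 / 28.45
S/V = 0.1054 nm^-1

0.1054


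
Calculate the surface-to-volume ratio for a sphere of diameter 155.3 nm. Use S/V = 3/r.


Radius r = 155.3/2 = 77.65 nm
S/V = 3 / r = 3 / 77.65
S/V = 0.0386 nm^-1

0.0386


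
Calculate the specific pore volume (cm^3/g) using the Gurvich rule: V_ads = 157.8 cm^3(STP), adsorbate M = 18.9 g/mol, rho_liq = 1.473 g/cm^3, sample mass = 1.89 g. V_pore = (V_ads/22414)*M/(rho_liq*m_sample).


Moles adsorbed n = V_ads / 22414 = 157.8 / 22414 = 7.040243e-03 mol
Liquid volume V_liq = n * M / rho_liq = 7.040243e-03 * 18.9 / 1.473 = 0.09033 cm^3
Specific pore volume V_pore = V_liq / m_sample = 0.09033 / 1.89
V_pore = 0.0478 cm^3/g

0.0478


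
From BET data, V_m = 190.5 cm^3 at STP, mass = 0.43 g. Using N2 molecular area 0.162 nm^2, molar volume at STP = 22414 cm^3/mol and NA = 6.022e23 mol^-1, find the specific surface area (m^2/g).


Number of moles in monolayer = V_m / 22414 = 190.5 / 22414 = 0.00849915
Number of molecules = moles * NA = 0.00849915 * 6.022e23
SA = molecules * sigma / mass
SA = (190.5 / 22414) * 6.022e23 * 0.162e-18 / 0.43
SA = 1928.2 m^2/g

1928.2


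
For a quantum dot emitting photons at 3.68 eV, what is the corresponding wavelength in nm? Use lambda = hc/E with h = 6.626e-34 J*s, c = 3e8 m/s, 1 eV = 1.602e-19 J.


Convert energy: E = 3.68 eV = 3.68 * 1.602e-19 = 5.89536e-19 J
lambda = h*c / E = 6.626e-34 * 3e8 / 5.89536e-19
lambda = 3.3718e-07 m = 337.2 nm

337.2


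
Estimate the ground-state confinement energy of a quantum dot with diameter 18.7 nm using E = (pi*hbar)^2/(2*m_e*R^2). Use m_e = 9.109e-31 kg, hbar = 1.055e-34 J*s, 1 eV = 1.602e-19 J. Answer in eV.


Radius R = 18.7/2 = 9.35 nm = 9.35e-09 m
E = (pi * 1.055e-34)^2 / (2 * 9.109e-31 * (9.35e-09)^2)
E(J) = 6.89733e-22
E = E(J) / 1.602e-19 = 0.0043 eV

0.0043


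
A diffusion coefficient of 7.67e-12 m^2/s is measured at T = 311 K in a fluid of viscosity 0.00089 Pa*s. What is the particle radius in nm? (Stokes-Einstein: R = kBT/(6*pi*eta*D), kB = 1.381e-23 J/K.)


Stokes-Einstein: R = kB*T / (6*pi*eta*D)
R = 1.381e-23 * 311 / (6 * pi * 0.00089 * 7.67e-12)
R = 3.33786e-08 m = 33.38 nm

33.38


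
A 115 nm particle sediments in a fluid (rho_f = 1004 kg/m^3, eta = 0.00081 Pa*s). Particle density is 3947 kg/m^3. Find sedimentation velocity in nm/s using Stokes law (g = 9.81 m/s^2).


Radius R = 115/2 nm = 5.75e-08 m
Density difference = 3947 - 1004 = 2943 kg/m^3
v = 2 * R^2 * (rho_p - rho_f) * g / (9 * eta)
v = 2 * (5.75e-08)^2 * 2943 * 9.81 / (9 * 0.00081)
v = 2.61877e-08 m/s = 26.1877 nm/s

26.1877


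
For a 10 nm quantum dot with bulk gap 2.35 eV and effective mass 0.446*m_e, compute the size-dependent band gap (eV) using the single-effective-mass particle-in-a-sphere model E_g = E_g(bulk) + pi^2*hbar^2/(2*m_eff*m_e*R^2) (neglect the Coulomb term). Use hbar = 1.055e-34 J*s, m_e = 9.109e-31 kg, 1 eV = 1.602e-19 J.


Radius R = 10/2 nm = 5e-09 m
Confinement energy dE = pi^2 * hbar^2 / (2 * m_eff * m_e * R^2)
dE = pi^2 * (1.055e-34)^2 / (2 * 0.446 * 9.109e-31 * (5e-09)^2) J, divided by 1.602e-19 J/eV
dE = 0.0338 eV
Total band gap = E_g(bulk) + dE = 2.35 + 0.0338 = 2.3838 eV

2.3838


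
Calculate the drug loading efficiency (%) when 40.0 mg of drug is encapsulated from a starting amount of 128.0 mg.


Drug loading efficiency = (drug loaded / drug initial) * 100
DLE = 40.0 / 128.0 * 100
DLE = 0.3125 * 100
DLE = 31.25%

31.25


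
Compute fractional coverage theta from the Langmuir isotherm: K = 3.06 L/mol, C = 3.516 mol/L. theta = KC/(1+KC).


Langmuir isotherm: theta = K*C / (1 + K*C)
K*C = 3.06 * 3.516 = 10.75896
theta = 10.75896 / (1 + 10.75896) = 10.75896 / 11.75896
theta = 0.915

0.915


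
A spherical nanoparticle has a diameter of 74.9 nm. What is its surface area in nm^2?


Radius r = 74.9/2 = 37.45 nm
Surface area SA = 4 * pi * r^2
SA = 4 * pi * (37.45)^2
SA = 17624.37 nm^2

17624.37


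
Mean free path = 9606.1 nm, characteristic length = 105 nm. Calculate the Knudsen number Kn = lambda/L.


Knudsen number Kn = lambda / L
Kn = 9606.1 / 105
Kn = 91.4867

91.4867


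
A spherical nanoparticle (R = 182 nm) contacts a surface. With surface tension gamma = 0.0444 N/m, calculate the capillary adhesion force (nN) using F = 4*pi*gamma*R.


Convert radius: R = 182 nm = 1.82e-07 m
F = 4 * pi * gamma * R
F = 4 * pi * 0.0444 * 1.82e-07
F = 1.01546e-07 N = 101.5463 nN

101.5463


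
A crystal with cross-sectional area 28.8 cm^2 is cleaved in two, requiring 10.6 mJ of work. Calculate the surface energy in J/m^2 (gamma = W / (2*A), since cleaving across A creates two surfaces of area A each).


Convert: A = 28.8 cm^2 = 0.00288 m^2, W = 10.6 mJ = 0.0106 J
Cleaving exposes two faces of area A, so total new surface = 2*A and gamma = W / (2*A)
gamma = 0.0106 / (2 * 0.00288)
gamma = 1.84 J/m^2

1.84


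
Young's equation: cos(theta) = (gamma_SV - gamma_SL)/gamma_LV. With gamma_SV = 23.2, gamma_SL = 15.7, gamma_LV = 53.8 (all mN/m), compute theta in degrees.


cos(theta) = (gamma_SV - gamma_SL) / gamma_LV
cos(theta) = (23.2 - 15.7) / 53.8
cos(theta) = 0.139405
theta = arccos(0.139405) = 81.99 degrees

81.99


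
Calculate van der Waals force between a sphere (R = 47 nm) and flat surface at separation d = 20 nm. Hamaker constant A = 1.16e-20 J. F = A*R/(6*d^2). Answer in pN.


Convert to SI: R = 47 nm = 4.7e-08 m, d = 20 nm = 2e-08 m
F = A * R / (6 * d^2)
F = 1.16e-20 * 4.7e-08 / (6 * (2e-08)^2)
F = 2.27167e-13 N = 0.227 pN

0.227


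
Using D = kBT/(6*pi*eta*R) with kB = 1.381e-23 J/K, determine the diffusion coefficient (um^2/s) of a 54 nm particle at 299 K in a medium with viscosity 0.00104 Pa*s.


Radius R = 54/2 = 27 nm = 2.7e-08 m
D = kB*T / (6*pi*eta*R)
D = 1.381e-23 * 299 / (6 * pi * 0.00104 * 2.7e-08)
D = 7.80129e-12 m^2/s = 7.801 um^2/s

7.801


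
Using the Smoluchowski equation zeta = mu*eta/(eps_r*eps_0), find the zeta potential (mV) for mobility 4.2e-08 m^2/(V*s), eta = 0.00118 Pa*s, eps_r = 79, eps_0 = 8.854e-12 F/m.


Smoluchowski equation: zeta = mu * eta / (eps_r * eps_0)
zeta = 4.2e-08 * 0.00118 / (79 * 8.854e-12)
zeta = 0.070854 V = 70.85 mV

70.85


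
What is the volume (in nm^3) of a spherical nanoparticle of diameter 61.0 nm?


Radius r = 61.0/2 = 30.5 nm
Volume V = (4/3) * pi * r^3
V = (4/3) * pi * (30.5)^3
V = 118846.97 nm^3

118846.97


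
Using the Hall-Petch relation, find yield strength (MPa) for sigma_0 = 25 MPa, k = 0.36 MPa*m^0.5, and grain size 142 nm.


d = 142 nm = 1.42e-07 m
sqrt(d) = 0.0003768289
Hall-Petch contribution = k / sqrt(d) = 0.36 / 0.0003768289 = 955.3 MPa
sigma = sigma_0 + k/sqrt(d) = 25 + 955.3 = 980.3 MPa

980.3


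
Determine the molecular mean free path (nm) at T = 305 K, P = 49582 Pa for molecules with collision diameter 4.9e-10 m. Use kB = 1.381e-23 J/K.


Mean free path: lambda = kB*T / (sqrt(2) * pi * d^2 * P)
lambda = 1.381e-23 * 305 / (sqrt(2) * pi * (4.9e-10)^2 * 49582)
lambda = 7.96366e-08 m
lambda = 79.64 nm

79.64


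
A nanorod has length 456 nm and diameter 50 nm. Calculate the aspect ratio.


Aspect ratio AR = length / diameter
AR = 456 / 50
AR = 9.12

9.12


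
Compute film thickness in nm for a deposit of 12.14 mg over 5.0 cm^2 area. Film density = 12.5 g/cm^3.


Convert: m = 12.14 mg = 1.2140e-05 kg, A = 5.0 cm^2 = 5.0000e-04 m^2, rho = 12.5 g/cm^3 = 12500 kg/m^3
t = m / (A * rho)
t = 1.2140e-05 / (5.0000e-04 * 12500)
t = 1.9424e-06 m = 1942.4 nm

1942.4


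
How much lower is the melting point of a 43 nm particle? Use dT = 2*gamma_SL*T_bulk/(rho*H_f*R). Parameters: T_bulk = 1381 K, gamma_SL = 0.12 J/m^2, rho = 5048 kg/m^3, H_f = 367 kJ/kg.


Radius R = 43/2 = 21.5 nm = 2.15e-08 m
Convert H_f = 367 kJ/kg = 367000 J/kg
dT = 2 * gamma_SL * T_bulk / (rho * H_f * R)
dT = 2 * 0.12 * 1381 / (5048 * 367000 * 2.15e-08)
dT = 8.3 K

8.3


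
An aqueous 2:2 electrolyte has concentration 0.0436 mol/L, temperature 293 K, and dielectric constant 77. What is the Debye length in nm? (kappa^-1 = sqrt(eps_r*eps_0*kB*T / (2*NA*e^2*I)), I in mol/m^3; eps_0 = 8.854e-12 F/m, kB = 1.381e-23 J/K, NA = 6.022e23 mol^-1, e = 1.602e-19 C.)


Ionic strength I = 0.0436 * 2^2 * 1000 = 174.4 mol/m^3
kappa^-1 = sqrt(77 * 8.854e-12 * 1.381e-23 * 293 / (2 * 6.022e23 * (1.602e-19)^2 * 174.4))
kappa^-1 = 0.715 nm

0.715


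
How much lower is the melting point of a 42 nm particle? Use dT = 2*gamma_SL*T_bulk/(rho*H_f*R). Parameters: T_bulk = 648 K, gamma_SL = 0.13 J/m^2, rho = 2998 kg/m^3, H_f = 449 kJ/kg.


Radius R = 42/2 = 21 nm = 2.1e-08 m
Convert H_f = 449 kJ/kg = 449000 J/kg
dT = 2 * gamma_SL * T_bulk / (rho * H_f * R)
dT = 2 * 0.13 * 648 / (2998 * 449000 * 2.1e-08)
dT = 6.0 K

6.0


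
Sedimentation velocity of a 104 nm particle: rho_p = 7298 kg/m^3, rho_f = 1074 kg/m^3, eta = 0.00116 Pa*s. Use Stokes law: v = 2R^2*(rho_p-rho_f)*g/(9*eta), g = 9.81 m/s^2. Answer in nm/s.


Radius R = 104/2 nm = 5.2e-08 m
Density difference = 7298 - 1074 = 6224 kg/m^3
v = 2 * R^2 * (rho_p - rho_f) * g / (9 * eta)
v = 2 * (5.2e-08)^2 * 6224 * 9.81 / (9 * 0.00116)
v = 3.16282e-08 m/s = 31.6282 nm/s

31.6282


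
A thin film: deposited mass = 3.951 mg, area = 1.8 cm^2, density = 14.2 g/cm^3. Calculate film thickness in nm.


Convert: m = 3.951 mg = 3.9510e-06 kg, A = 1.8 cm^2 = 1.8000e-04 m^2, rho = 14.2 g/cm^3 = 14200 kg/m^3
t = m / (A * rho)
t = 3.9510e-06 / (1.8000e-04 * 14200)
t = 1.5458e-06 m = 1545.8 nm

1545.8


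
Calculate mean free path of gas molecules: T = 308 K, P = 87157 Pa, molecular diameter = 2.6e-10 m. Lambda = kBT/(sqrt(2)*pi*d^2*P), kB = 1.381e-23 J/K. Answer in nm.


Mean free path: lambda = kB*T / (sqrt(2) * pi * d^2 * P)
lambda = 1.381e-23 * 308 / (sqrt(2) * pi * (2.6e-10)^2 * 87157)
lambda = 1.62491e-07 m
lambda = 162.49 nm

162.49


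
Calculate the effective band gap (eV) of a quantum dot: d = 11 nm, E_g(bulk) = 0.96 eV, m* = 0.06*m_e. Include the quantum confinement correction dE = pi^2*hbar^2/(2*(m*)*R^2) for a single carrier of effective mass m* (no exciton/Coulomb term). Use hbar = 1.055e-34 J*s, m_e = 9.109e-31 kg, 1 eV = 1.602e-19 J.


Radius R = 11/2 nm = 5.5e-09 m
Confinement energy dE = pi^2 * hbar^2 / (2 * m_eff * m_e * R^2)
dE = pi^2 * (1.055e-34)^2 / (2 * 0.06 * 9.109e-31 * (5.5e-09)^2) J, divided by 1.602e-19 J/eV
dE = 0.2074 eV
Total band gap = E_g(bulk) + dE = 0.96 + 0.2074 = 1.1674 eV

1.1674


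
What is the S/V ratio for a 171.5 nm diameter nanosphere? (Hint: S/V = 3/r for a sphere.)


Radius r = 171.5/2 = 85.75 nm
S/V = 3 / r = 3 / 85.75
S/V = 0.035 nm^-1

0.035


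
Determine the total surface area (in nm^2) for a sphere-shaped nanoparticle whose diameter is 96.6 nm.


Radius r = 96.6/2 = 48.3 nm
Surface area SA = 4 * pi * r^2
SA = 4 * pi * (48.3)^2
SA = 29315.96 nm^2

29315.96


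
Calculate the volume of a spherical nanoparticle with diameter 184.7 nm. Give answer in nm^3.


Radius r = 184.7/2 = 92.35 nm
Volume V = (4/3) * pi * r^3
V = (4/3) * pi * (92.35)^3
V = 3299129.09 nm^3

3299129.09


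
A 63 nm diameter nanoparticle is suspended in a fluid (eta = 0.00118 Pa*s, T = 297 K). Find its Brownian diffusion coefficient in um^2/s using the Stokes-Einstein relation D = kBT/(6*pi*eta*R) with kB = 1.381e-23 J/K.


Radius R = 63/2 = 31.5 nm = 3.15e-08 m
D = kB*T / (6*pi*eta*R)
D = 1.381e-23 * 297 / (6 * pi * 0.00118 * 3.15e-08)
D = 5.85405e-12 m^2/s = 5.854 um^2/s

5.854


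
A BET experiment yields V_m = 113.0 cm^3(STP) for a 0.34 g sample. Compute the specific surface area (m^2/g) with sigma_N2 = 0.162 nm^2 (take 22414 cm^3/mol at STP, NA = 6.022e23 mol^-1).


Number of moles in monolayer = V_m / 22414 = 113.0 / 22414 = 0.00504149
Number of molecules = moles * NA = 0.00504149 * 6.022e23
SA = molecules * sigma / mass
SA = (113.0 / 22414) * 6.022e23 * 0.162e-18 / 0.34
SA = 1446.6 m^2/g

1446.6


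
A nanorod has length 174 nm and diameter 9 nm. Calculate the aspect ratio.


Aspect ratio AR = length / diameter
AR = 174 / 9
AR = 19.33

19.33


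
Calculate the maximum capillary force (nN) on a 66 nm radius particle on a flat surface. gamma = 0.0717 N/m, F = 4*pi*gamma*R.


Convert radius: R = 66 nm = 6.6e-08 m
F = 4 * pi * gamma * R
F = 4 * pi * 0.0717 * 6.6e-08
F = 5.94666e-08 N = 59.4666 nN

59.4666


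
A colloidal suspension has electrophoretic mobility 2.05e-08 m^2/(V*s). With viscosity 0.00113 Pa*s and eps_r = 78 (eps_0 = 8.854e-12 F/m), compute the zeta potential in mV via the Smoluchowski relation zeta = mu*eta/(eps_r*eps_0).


Smoluchowski equation: zeta = mu * eta / (eps_r * eps_0)
zeta = 2.05e-08 * 0.00113 / (78 * 8.854e-12)
zeta = 0.033543 V = 33.54 mV

33.54


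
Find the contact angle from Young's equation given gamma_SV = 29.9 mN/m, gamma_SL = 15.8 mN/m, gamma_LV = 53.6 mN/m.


cos(theta) = (gamma_SV - gamma_SL) / gamma_LV
cos(theta) = (29.9 - 15.8) / 53.6
cos(theta) = 0.26306
theta = arccos(0.26306) = 74.75 degrees

74.75


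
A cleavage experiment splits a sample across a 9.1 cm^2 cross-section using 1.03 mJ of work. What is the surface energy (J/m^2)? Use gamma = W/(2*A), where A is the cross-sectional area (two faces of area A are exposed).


Convert: A = 9.1 cm^2 = 0.00091 m^2, W = 1.03 mJ = 0.00103 J
Cleaving exposes two faces of area A, so total new surface = 2*A and gamma = W / (2*A)
gamma = 0.00103 / (2 * 0.00091)
gamma = 0.566 J/m^2

0.566


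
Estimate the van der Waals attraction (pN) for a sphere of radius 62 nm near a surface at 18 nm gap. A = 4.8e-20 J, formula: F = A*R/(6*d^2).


Convert to SI: R = 62 nm = 6.2e-08 m, d = 18 nm = 1.8e-08 m
F = A * R / (6 * d^2)
F = 4.8e-20 * 6.2e-08 / (6 * (1.8e-08)^2)
F = 1.53086e-12 N = 1.531 pN

1.531


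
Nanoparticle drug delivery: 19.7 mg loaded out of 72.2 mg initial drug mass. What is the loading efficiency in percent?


Drug loading efficiency = (drug loaded / drug initial) * 100
DLE = 19.7 / 72.2 * 100
DLE = 0.2729 * 100
DLE = 27.29%

27.29


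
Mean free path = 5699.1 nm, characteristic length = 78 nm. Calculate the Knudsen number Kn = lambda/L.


Knudsen number Kn = lambda / L
Kn = 5699.1 / 78
Kn = 73.0654

73.0654


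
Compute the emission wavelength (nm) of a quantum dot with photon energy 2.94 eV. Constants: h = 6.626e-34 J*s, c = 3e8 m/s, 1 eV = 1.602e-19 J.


Convert energy: E = 2.94 eV = 2.94 * 1.602e-19 = 4.70988e-19 J
lambda = h*c / E = 6.626e-34 * 3e8 / 4.70988e-19
lambda = 4.22049e-07 m = 422.0 nm

422.0


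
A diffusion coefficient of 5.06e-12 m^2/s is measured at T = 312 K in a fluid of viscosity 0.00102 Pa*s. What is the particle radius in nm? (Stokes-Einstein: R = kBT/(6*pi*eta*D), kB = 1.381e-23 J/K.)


Stokes-Einstein: R = kB*T / (6*pi*eta*D)
R = 1.381e-23 * 312 / (6 * pi * 0.00102 * 5.06e-12)
R = 4.42891e-08 m = 44.29 nm

44.29


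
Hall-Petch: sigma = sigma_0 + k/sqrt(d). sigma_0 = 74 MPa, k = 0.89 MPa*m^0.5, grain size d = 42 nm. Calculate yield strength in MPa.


d = 42 nm = 4.2e-08 m
sqrt(d) = 0.000204939
Hall-Petch contribution = k / sqrt(d) = 0.89 / 0.000204939 = 4342.8 MPa
sigma = sigma_0 + k/sqrt(d) = 74 + 4342.8 = 4416.8 MPa

4416.8


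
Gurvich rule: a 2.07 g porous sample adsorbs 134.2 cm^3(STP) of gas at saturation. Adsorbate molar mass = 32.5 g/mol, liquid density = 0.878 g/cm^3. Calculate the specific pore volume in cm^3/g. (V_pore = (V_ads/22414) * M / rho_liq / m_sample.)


Moles adsorbed n = V_ads / 22414 = 134.2 / 22414 = 5.987329e-03 mol
Liquid volume V_liq = n * M / rho_liq = 5.987329e-03 * 32.5 / 0.878 = 0.22163 cm^3
Specific pore volume V_pore = V_liq / m_sample = 0.22163 / 2.07
V_pore = 0.1071 cm^3/g

0.1071


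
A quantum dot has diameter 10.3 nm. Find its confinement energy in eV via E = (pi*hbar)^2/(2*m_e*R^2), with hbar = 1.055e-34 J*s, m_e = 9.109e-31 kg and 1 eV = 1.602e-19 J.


Radius R = 10.3/2 = 5.15 nm = 5.15e-09 m
E = (pi * 1.055e-34)^2 / (2 * 9.109e-31 * (5.15e-09)^2)
E(J) = 2.27347e-21
E = E(J) / 1.602e-19 = 0.0142 eV

0.0142


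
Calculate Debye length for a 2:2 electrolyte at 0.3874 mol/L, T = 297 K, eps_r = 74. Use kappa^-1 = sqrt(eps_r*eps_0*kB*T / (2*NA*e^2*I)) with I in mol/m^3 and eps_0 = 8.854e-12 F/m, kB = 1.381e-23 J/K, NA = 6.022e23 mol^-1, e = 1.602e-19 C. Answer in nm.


Ionic strength I = 0.3874 * 2^2 * 1000 = 1549.6 mol/m^3
kappa^-1 = sqrt(74 * 8.854e-12 * 1.381e-23 * 297 / (2 * 6.022e23 * (1.602e-19)^2 * 1549.6))
kappa^-1 = 0.237 nm

0.237


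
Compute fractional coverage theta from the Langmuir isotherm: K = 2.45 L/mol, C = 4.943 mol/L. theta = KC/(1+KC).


Langmuir isotherm: theta = K*C / (1 + K*C)
K*C = 2.45 * 4.943 = 12.11035
theta = 12.11035 / (1 + 12.11035) = 12.11035 / 13.11035
theta = 0.9237

0.9237


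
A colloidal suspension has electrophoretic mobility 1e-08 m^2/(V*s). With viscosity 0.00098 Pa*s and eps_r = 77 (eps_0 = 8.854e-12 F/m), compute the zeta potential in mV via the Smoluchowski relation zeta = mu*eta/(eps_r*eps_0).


Smoluchowski equation: zeta = mu * eta / (eps_r * eps_0)
zeta = 1e-08 * 0.00098 / (77 * 8.854e-12)
zeta = 0.014375 V = 14.37 mV

14.37


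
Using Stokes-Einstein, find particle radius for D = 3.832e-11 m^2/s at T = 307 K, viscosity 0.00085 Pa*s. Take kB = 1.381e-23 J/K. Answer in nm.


Stokes-Einstein: R = kB*T / (6*pi*eta*D)
R = 1.381e-23 * 307 / (6 * pi * 0.00085 * 3.832e-11)
R = 6.90536e-09 m = 6.91 nm

6.91


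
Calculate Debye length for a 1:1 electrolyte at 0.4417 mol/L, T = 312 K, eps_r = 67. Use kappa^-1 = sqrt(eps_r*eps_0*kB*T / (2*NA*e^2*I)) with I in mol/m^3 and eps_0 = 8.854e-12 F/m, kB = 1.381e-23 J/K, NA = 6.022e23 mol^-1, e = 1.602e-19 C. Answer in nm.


Ionic strength I = 0.4417 * 1^2 * 1000 = 441.7 mol/m^3
kappa^-1 = sqrt(67 * 8.854e-12 * 1.381e-23 * 312 / (2 * 6.022e23 * (1.602e-19)^2 * 441.7))
kappa^-1 = 0.433 nm

0.433


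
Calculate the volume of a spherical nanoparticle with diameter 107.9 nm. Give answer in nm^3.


Radius r = 107.9/2 = 53.95 nm
Volume V = (4/3) * pi * r^3
V = (4/3) * pi * (53.95)^3
V = 657753.18 nm^3

657753.18


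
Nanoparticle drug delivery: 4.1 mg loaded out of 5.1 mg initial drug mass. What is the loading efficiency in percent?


Drug loading efficiency = (drug loaded / drug initial) * 100
DLE = 4.1 / 5.1 * 100
DLE = 0.8039 * 100
DLE = 80.39%

80.39


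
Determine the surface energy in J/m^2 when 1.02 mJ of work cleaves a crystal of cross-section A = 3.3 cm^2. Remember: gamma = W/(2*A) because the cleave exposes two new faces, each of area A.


Convert: A = 3.3 cm^2 = 0.00033 m^2, W = 1.02 mJ = 0.00102 J
Cleaving exposes two faces of area A, so total new surface = 2*A and gamma = W / (2*A)
gamma = 0.00102 / (2 * 0.00033)
gamma = 1.545 J/m^2

1.545


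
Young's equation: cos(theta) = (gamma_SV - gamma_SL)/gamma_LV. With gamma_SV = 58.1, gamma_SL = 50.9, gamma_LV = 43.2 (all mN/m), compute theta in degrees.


cos(theta) = (gamma_SV - gamma_SL) / gamma_LV
cos(theta) = (58.1 - 50.9) / 43.2
cos(theta) = 0.166667
theta = arccos(0.166667) = 80.41 degrees

80.41


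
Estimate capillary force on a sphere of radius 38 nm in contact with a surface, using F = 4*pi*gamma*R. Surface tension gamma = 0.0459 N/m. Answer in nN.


Convert radius: R = 38 nm = 3.8e-08 m
F = 4 * pi * gamma * R
F = 4 * pi * 0.0459 * 3.8e-08
F = 2.19183e-08 N = 21.9183 nN

21.9183


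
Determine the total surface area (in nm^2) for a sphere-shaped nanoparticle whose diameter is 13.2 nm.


Radius r = 13.2/2 = 6.6 nm
Surface area SA = 4 * pi * r^2
SA = 4 * pi * (6.6)^2
SA = 547.39 nm^2

547.39


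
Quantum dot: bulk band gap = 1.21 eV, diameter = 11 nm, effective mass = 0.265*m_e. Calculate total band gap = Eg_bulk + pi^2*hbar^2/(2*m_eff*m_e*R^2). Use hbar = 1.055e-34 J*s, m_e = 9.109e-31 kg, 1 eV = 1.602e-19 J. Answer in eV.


Radius R = 11/2 nm = 5.5e-09 m
Confinement energy dE = pi^2 * hbar^2 / (2 * m_eff * m_e * R^2)
dE = pi^2 * (1.055e-34)^2 / (2 * 0.265 * 9.109e-31 * (5.5e-09)^2) J, divided by 1.602e-19 J/eV
dE = 0.047 eV
Total band gap = E_g(bulk) + dE = 1.21 + 0.047 = 1.257 eV

1.257


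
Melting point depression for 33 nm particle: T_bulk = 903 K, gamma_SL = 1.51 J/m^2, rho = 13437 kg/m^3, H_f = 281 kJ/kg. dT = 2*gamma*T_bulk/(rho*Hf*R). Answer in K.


Radius R = 33/2 = 16.5 nm = 1.65e-08 m
Convert H_f = 281 kJ/kg = 281000 J/kg
dT = 2 * gamma_SL * T_bulk / (rho * H_f * R)
dT = 2 * 1.51 * 903 / (13437 * 281000 * 1.65e-08)
dT = 43.8 K

43.8


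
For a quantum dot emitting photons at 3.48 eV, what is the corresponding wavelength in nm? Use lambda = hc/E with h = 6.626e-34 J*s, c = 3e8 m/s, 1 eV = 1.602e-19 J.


Convert energy: E = 3.48 eV = 3.48 * 1.602e-19 = 5.57496e-19 J
lambda = h*c / E = 6.626e-34 * 3e8 / 5.57496e-19
lambda = 3.56559e-07 m = 356.6 nm

356.6


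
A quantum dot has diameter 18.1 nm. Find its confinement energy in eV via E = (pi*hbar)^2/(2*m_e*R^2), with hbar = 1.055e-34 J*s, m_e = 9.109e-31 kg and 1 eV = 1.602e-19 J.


Radius R = 18.1/2 = 9.05 nm = 9.05e-09 m
E = (pi * 1.055e-34)^2 / (2 * 9.109e-31 * (9.05e-09)^2)
E(J) = 7.36219e-22
E = E(J) / 1.602e-19 = 0.0046 eV

0.0046


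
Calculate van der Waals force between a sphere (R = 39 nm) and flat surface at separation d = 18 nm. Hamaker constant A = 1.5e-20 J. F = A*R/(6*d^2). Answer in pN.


Convert to SI: R = 39 nm = 3.9e-08 m, d = 18 nm = 1.8e-08 m
F = A * R / (6 * d^2)
F = 1.5e-20 * 3.9e-08 / (6 * (1.8e-08)^2)
F = 3.00926e-13 N = 0.301 pN

0.301


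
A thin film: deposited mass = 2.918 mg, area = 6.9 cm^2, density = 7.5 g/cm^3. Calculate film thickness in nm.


Convert: m = 2.918 mg = 2.9180e-06 kg, A = 6.9 cm^2 = 6.9000e-04 m^2, rho = 7.5 g/cm^3 = 7500 kg/m^3
t = m / (A * rho)
t = 2.9180e-06 / (6.9000e-04 * 7500)
t = 5.6386e-07 m = 563.9 nm

563.9


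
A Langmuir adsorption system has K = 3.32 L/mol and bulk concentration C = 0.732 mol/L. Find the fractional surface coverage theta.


Langmuir isotherm: theta = K*C / (1 + K*C)
K*C = 3.32 * 0.732 = 2.43024
theta = 2.43024 / (1 + 2.43024) = 2.43024 / 3.43024
theta = 0.7085

0.7085


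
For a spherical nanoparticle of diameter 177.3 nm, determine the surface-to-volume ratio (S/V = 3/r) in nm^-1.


Radius r = 177.3/2 = 88.65 nm
S/V = 3 / r = 3 / 88.65
S/V = 0.0338 nm^-1

0.0338


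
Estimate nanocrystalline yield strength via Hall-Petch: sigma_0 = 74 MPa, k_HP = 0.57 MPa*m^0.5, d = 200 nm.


d = 200 nm = 2e-07 m
sqrt(d) = 0.0004472136
Hall-Petch contribution = k / sqrt(d) = 0.57 / 0.0004472136 = 1274.6 MPa
sigma = sigma_0 + k/sqrt(d) = 74 + 1274.6 = 1348.6 MPa

1348.6


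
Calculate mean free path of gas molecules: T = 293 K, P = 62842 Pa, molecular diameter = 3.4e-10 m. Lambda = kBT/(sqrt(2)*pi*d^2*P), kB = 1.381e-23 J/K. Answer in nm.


Mean free path: lambda = kB*T / (sqrt(2) * pi * d^2 * P)
lambda = 1.381e-23 * 293 / (sqrt(2) * pi * (3.4e-10)^2 * 62842)
lambda = 1.25369e-07 m
lambda = 125.37 nm

125.37
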